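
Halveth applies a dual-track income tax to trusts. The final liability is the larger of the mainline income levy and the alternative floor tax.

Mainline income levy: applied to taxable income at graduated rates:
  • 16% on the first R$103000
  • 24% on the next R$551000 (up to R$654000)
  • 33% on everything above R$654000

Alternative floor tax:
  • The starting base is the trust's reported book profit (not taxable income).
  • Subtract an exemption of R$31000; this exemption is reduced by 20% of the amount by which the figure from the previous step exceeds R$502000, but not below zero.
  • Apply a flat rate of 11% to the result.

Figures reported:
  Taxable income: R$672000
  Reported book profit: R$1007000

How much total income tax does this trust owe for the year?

Mainline income levy:
  R$103000 × 16% = R$16480
  R$551000 × 24% = R$132240
  R$18000 × 33% = R$5940
  → R$154660

Alternative floor tax:
  Base (reported book profit): R$1007000
  Exemption: 20% × (R$1007000 − R$502000) = R$101000 ≥ R$31000, so the exemption is fully phased out
  Base: R$1007000 − R$0 = R$1007000
  R$1007000 × 11% = R$110770

R$154660 > R$110770, so the mainline income levy governs.

R$154660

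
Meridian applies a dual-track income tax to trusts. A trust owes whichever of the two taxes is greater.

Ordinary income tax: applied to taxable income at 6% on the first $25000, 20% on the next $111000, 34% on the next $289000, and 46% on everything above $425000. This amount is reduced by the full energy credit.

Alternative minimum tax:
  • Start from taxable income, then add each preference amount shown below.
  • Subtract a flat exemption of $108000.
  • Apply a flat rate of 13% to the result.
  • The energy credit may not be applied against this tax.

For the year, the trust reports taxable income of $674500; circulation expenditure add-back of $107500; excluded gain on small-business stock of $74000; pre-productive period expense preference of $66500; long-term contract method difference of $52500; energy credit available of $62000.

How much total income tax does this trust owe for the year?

$174730

Alternative minimum tax:
  Adjusted income: $674500 + $107500 + $74000 + $66500 + $52500 = $975000
  Less exemption $108000 → base $867000
  $867000 × 13% = $112710

Ordinary income tax:
  $25000 × 6% = $1500
  $111000 × 20% = $22200
  $289000 × 34% = $98260
  $249500 × 46% = $114770
  → $236730
  Less energy credit $62000 → $174730

$174730 > $112710, so the ordinary income tax governs.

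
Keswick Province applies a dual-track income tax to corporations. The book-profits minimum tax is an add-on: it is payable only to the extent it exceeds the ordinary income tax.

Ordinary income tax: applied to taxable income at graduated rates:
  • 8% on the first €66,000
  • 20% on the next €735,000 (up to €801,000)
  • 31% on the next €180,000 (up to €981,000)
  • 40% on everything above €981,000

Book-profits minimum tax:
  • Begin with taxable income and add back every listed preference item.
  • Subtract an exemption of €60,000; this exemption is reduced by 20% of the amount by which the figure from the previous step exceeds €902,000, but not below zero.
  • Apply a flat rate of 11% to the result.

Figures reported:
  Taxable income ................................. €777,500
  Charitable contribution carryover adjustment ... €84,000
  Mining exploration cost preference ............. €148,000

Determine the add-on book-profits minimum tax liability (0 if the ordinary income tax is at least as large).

€0

Ordinary income tax:
  €66,000 × 8% = €5,280
  €711,500 × 20% = €142,300
  → €147,580

Book-profits minimum tax:
  Adjusted income: €777,500 + €84,000 + €148,000 = €1,009,500
  Exemption: €60,000 − 20% × (€1,009,500 − €902,000) = €60,000 − €21,500 = €38,500
  Base: €1,009,500 − €38,500 = €971,000
  €971,000 × 11% = €106,810

€106,810 ≤ €147,580, so no add-on is due.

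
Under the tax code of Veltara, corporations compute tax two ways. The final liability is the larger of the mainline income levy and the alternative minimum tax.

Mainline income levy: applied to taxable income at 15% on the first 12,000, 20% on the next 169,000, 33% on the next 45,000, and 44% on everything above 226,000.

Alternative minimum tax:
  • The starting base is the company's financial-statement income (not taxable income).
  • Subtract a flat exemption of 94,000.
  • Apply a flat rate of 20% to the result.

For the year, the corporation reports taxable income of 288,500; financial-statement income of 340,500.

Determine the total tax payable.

Alternative minimum tax:
  Base (financial-statement income): 340,500
  Less exemption 94,000 → base 246,500
  246,500 × 20% = 49,300

Mainline income levy:
  12,000 × 15% = 1,800
  169,000 × 20% = 33,800
  45,000 × 33% = 14,850
  62,500 × 44% = 27,500
  → 77,950

77,950 > 49,300, so the mainline income levy governs.

77,950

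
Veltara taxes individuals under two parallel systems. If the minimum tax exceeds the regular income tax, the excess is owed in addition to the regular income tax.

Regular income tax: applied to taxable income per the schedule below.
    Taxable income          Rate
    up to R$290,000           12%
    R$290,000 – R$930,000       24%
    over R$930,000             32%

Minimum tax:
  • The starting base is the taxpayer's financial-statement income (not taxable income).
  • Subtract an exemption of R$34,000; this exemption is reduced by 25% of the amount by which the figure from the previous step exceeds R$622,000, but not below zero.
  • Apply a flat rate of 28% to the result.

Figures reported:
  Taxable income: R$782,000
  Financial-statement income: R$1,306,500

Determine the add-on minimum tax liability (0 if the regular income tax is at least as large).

R$212,940

Regular income tax:
  R$290,000 × 12% = R$34,800
  R$492,000 × 24% = R$118,080
  → R$152,880

Minimum tax:
  Base (financial-statement income): R$1,306,500
  Exemption: 25% × (R$1,306,500 − R$622,000) = R$171,125 ≥ R$34,000, so the exemption is fully phased out
  Base: R$1,306,500 − R$0 = R$1,306,500
  R$1,306,500 × 28% = R$365,820

Excess of minimum tax over regular income tax: R$365,820 − R$152,880 = R$212,940.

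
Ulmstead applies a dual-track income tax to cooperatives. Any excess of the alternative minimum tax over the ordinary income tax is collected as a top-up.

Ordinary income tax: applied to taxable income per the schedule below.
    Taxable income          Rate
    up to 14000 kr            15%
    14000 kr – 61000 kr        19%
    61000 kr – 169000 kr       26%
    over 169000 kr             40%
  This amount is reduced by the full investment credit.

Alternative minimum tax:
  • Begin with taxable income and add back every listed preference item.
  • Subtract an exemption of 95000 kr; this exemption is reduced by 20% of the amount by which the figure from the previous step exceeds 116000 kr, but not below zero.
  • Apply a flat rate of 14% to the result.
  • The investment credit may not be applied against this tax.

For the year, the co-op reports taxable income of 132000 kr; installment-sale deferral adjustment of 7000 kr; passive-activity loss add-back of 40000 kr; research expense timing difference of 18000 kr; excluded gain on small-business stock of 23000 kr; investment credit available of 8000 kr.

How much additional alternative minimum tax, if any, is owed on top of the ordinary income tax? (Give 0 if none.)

Ordinary income tax:
  14000 kr × 15% = 2100 kr
  47000 kr × 19% = 8930 kr
  71000 kr × 26% = 18460 kr
  → 29490 kr
  Less investment credit 8000 kr → 21490 kr

Alternative minimum tax:
  Adjusted income: 132000 kr + 7000 kr + 40000 kr + 18000 kr + 23000 kr = 220000 kr
  Exemption: 95000 kr − 20% × (220000 kr − 116000 kr) = 95000 kr − 20800 kr = 74200 kr
  Base: 220000 kr − 74200 kr = 145800 kr
  145800 kr × 14% = 20412 kr

20412 kr ≤ 21490 kr, so no add-on is due.

0 kr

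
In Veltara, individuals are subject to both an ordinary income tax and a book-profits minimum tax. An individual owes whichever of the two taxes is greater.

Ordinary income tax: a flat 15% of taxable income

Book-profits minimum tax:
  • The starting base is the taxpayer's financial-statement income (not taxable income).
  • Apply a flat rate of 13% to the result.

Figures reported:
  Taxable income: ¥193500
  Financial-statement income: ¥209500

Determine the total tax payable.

Ordinary income tax:
  ¥193500 × 15% = ¥29025

Book-profits minimum tax:
  Base (financial-statement income): ¥209500
  ¥209500 × 13% = ¥27235

¥29025 > ¥27235, so the ordinary income tax governs.

¥29025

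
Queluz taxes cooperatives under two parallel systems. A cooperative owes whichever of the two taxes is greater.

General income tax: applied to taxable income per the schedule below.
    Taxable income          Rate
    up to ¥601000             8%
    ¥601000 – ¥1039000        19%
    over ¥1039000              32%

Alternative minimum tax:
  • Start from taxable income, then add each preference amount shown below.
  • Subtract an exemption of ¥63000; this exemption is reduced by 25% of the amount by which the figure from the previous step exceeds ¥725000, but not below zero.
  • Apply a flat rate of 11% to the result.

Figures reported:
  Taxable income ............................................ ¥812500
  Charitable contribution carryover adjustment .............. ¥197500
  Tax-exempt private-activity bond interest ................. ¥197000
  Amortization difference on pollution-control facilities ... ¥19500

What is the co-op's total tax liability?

General income tax:
  ¥601000 × 8% = ¥48080
  ¥211500 × 19% = ¥40185
  → ¥88265

Alternative minimum tax:
  Adjusted income: ¥812500 + ¥197500 + ¥197000 + ¥19500 = ¥1226500
  Exemption: 25% × (¥1226500 − ¥725000) = ¥125375 ≥ ¥63000, so the exemption is fully phased out
  Base: ¥1226500 − ¥0 = ¥1226500
  ¥1226500 × 11% = ¥134915

¥134915 > ¥88265, so the alternative minimum tax is the binding amount.

¥134915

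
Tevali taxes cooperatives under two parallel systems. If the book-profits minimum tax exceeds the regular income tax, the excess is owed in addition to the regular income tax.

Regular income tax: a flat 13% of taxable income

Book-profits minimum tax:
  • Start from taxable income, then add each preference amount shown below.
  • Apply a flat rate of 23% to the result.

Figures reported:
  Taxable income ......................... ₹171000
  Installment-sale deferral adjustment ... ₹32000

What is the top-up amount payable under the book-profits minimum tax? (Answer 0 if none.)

₹24460

Regular income tax:
  ₹171000 × 13% = ₹22230

Book-profits minimum tax:
  Adjusted income: ₹171000 + ₹32000 = ₹203000
  ₹203000 × 23% = ₹46690

Excess of book-profits minimum tax over regular income tax: ₹46690 − ₹22230 = ₹24460.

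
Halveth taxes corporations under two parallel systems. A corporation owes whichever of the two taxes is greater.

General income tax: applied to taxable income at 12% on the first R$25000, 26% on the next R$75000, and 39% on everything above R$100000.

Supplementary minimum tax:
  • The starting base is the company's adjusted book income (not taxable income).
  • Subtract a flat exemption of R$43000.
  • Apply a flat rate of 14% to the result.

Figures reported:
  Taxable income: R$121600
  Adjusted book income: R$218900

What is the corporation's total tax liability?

Supplementary minimum tax:
  Base (adjusted book income): R$218900
  Less exemption R$43000 → base R$175900
  R$175900 × 14% = R$24626

General income tax:
  R$25000 × 12% = R$3000
  R$75000 × 26% = R$19500
  R$21600 × 39% = R$8424
  → R$30924

R$30924 > R$24626, so the general income tax governs.

R$30924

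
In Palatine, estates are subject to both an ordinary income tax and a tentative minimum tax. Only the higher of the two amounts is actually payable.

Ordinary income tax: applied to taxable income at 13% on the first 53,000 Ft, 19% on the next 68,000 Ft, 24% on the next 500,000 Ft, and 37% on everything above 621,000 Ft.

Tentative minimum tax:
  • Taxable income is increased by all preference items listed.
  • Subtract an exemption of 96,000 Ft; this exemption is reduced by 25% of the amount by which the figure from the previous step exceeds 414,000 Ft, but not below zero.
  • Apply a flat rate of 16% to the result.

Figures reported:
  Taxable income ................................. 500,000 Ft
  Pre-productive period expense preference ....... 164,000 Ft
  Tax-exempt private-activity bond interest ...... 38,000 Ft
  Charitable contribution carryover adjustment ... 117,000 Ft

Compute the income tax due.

Ordinary income tax:
  53,000 Ft × 13% = 6,890 Ft
  68,000 Ft × 19% = 12,920 Ft
  379,000 Ft × 24% = 90,960 Ft
  → 110,770 Ft

Tentative minimum tax:
  Adjusted income: 500,000 Ft + 164,000 Ft + 38,000 Ft + 117,000 Ft = 819,000 Ft
  Exemption: 25% × (819,000 Ft − 414,000 Ft) = 101,250 Ft ≥ 96,000 Ft, so the exemption is fully phased out
  Base: 819,000 Ft − 0 Ft = 819,000 Ft
  819,000 Ft × 16% = 131,040 Ft

131,040 Ft > 110,770 Ft, so the tentative minimum tax is the binding amount.

131,040 Ft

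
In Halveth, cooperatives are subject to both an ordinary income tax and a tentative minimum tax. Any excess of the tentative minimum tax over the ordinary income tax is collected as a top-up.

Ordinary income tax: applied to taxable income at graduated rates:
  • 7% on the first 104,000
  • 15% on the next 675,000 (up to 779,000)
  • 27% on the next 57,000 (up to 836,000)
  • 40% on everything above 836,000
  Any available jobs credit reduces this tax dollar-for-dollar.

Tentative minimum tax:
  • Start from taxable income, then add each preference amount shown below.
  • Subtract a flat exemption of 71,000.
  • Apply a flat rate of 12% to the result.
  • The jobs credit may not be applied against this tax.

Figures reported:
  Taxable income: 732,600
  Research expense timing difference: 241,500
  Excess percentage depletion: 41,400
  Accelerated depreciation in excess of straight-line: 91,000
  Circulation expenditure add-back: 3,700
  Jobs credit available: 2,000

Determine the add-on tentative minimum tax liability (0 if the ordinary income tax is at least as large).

Tentative minimum tax:
  Adjusted income: 732,600 + 241,500 + 41,400 + 91,000 + 3,700 = 1,110,200
  Less exemption 71,000 → base 1,039,200
  1,039,200 × 12% = 124,704

Ordinary income tax:
  104,000 × 7% = 7,280
  628,600 × 15% = 94,290
  → 101,570
  Less jobs credit 2,000 → 99,570

Excess of tentative minimum tax over ordinary income tax: 124,704 − 99,570 = 25,134.

25,134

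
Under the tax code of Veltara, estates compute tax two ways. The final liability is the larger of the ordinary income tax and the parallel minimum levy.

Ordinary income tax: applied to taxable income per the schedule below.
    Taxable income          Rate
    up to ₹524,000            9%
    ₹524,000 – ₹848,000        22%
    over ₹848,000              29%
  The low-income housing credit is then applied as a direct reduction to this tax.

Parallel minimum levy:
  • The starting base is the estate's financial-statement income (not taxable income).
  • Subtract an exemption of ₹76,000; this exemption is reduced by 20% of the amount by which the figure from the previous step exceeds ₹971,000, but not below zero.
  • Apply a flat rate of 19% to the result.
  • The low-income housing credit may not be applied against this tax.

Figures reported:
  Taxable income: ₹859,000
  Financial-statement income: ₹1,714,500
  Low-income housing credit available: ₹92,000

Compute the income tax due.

Parallel minimum levy:
  Base (financial-statement income): ₹1,714,500
  Exemption: 20% × (₹1,714,500 − ₹971,000) = ₹148,700 ≥ ₹76,000, so the exemption is fully phased out
  Base: ₹1,714,500 − ₹0 = ₹1,714,500
  ₹1,714,500 × 19% = ₹325,755

Ordinary income tax:
  ₹524,000 × 9% = ₹47,160
  ₹324,000 × 22% = ₹71,280
  ₹11,000 × 29% = ₹3,190
  → ₹121,630
  Less low-income housing credit ₹92,000 → ₹29,630

₹325,755 > ₹29,630, so the parallel minimum levy is the binding amount.

₹325,755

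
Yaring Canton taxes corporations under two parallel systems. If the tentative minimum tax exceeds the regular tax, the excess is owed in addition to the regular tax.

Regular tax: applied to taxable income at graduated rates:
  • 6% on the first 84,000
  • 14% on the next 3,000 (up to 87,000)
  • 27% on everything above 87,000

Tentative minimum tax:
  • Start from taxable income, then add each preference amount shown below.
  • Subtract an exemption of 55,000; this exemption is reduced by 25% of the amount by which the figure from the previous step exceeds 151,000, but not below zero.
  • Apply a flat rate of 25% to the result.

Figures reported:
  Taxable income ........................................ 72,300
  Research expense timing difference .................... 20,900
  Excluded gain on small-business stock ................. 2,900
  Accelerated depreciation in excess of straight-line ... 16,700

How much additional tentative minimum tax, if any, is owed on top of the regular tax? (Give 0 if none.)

10,112

Tentative minimum tax:
  Adjusted income: 72,300 + 20,900 + 2,900 + 16,700 = 112,800
  Exemption: 112,800 ≤ 151,000, so full 55,000 applies
  Base: 112,800 − 55,000 = 57,800
  57,800 × 25% = 14,450

Regular tax:
  72,300 × 6% = 4,338

Excess of tentative minimum tax over regular tax: 14,450 − 4,338 = 10,112.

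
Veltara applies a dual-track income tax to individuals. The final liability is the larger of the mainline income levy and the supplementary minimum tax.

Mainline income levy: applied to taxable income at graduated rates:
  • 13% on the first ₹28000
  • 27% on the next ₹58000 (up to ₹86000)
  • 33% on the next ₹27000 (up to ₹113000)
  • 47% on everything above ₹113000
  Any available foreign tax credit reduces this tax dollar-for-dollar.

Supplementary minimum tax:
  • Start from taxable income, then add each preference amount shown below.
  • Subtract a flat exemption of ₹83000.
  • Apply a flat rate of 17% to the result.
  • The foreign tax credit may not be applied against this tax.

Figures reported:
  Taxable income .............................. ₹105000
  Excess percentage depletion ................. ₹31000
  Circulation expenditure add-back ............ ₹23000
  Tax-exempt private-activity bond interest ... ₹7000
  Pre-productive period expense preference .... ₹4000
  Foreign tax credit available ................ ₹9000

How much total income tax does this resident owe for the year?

₹16570

Mainline income levy:
  ₹28000 × 13% = ₹3640
  ₹58000 × 27% = ₹15660
  ₹19000 × 33% = ₹6270
  → ₹25570
  Less foreign tax credit ₹9000 → ₹16570

Supplementary minimum tax:
  Adjusted income: ₹105000 + ₹31000 + ₹23000 + ₹7000 + ₹4000 = ₹170000
  Less exemption ₹83000 → base ₹87000
  ₹87000 × 17% = ₹14790

₹16570 > ₹14790, so the mainline income levy governs.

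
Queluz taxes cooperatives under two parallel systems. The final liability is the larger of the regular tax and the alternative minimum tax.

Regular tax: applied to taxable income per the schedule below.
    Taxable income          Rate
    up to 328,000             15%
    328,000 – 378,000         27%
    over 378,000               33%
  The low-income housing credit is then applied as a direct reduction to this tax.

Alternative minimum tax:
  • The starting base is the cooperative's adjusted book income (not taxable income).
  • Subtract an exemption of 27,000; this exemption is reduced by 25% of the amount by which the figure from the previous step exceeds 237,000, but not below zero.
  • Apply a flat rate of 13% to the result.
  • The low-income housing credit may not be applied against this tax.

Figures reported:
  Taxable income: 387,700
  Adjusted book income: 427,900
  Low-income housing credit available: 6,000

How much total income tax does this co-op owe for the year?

Regular tax:
  328,000 × 15% = 49,200
  50,000 × 27% = 13,500
  9,700 × 33% = 3,201
  → 65,901
  Less low-income housing credit 6,000 → 59,901

Alternative minimum tax:
  Base (adjusted book income): 427,900
  Exemption: 25% × (427,900 − 237,000) = 47,725 ≥ 27,000, so the exemption is fully phased out
  Base: 427,900 − 0 = 427,900
  427,900 × 13% = 55,627

59,901 > 55,627, so the regular tax governs.

59,901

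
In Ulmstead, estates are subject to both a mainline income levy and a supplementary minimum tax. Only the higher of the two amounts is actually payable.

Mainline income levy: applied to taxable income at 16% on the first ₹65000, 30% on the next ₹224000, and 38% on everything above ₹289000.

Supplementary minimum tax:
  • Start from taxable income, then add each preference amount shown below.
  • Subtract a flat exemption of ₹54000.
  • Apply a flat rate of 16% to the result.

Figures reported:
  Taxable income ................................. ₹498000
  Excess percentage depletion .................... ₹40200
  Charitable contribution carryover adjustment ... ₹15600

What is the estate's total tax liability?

Supplementary minimum tax:
  Adjusted income: ₹498000 + ₹40200 + ₹15600 = ₹553800
  Less exemption ₹54000 → base ₹499800
  ₹499800 × 16% = ₹79968

Mainline income levy:
  ₹65000 × 16% = ₹10400
  ₹224000 × 30% = ₹67200
  ₹209000 × 38% = ₹79420
  → ₹157020

₹157020 > ₹79968, so the mainline income levy governs.

₹157020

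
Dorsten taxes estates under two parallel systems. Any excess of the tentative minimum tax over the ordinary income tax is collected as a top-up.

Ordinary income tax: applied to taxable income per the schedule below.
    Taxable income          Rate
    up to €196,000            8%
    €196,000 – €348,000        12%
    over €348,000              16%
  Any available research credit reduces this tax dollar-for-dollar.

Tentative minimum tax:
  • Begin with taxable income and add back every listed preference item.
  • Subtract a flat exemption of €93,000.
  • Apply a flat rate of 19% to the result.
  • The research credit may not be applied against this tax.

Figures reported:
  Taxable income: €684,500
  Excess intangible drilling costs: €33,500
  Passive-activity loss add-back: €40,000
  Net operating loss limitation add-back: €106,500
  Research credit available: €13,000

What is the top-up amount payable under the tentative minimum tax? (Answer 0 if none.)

€71,825

Ordinary income tax:
  €196,000 × 8% = €15,680
  €152,000 × 12% = €18,240
  €336,500 × 16% = €53,840
  → €87,760
  Less research credit €13,000 → €74,760

Tentative minimum tax:
  Adjusted income: €684,500 + €33,500 + €40,000 + €106,500 = €864,500
  Less exemption €93,000 → base €771,500
  €771,500 × 19% = €146,585

Excess of tentative minimum tax over ordinary income tax: €146,585 − €74,760 = €71,825.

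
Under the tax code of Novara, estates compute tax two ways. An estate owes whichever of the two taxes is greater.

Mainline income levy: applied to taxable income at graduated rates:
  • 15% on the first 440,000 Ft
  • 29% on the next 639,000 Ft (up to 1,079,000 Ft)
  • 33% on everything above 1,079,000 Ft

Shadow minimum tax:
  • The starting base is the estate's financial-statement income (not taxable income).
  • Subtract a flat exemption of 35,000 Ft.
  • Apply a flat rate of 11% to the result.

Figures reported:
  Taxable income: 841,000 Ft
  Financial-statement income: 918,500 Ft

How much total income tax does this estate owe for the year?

Shadow minimum tax:
  Base (financial-statement income): 918,500 Ft
  Less exemption 35,000 Ft → base 883,500 Ft
  883,500 Ft × 11% = 97,185 Ft

Mainline income levy:
  440,000 Ft × 15% = 66,000 Ft
  401,000 Ft × 29% = 116,290 Ft
  → 182,290 Ft

182,290 Ft > 97,185 Ft, so the mainline income levy governs.

182,290 Ft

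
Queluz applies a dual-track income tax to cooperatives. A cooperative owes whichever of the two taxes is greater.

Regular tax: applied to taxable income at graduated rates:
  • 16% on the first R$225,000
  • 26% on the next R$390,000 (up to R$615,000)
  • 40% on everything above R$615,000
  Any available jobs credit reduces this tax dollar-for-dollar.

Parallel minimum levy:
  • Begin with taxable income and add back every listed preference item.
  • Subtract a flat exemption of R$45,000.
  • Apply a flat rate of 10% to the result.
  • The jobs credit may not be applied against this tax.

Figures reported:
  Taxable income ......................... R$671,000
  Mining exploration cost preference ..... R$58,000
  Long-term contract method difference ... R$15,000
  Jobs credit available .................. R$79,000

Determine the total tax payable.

R$80,800

Regular tax:
  R$225,000 × 16% = R$36,000
  R$390,000 × 26% = R$101,400
  R$56,000 × 40% = R$22,400
  → R$159,800
  Less jobs credit R$79,000 → R$80,800

Parallel minimum levy:
  Adjusted income: R$671,000 + R$58,000 + R$15,000 = R$744,000
  Less exemption R$45,000 → base R$699,000
  R$699,000 × 10% = R$69,900

R$80,800 > R$69,900, so the regular tax governs.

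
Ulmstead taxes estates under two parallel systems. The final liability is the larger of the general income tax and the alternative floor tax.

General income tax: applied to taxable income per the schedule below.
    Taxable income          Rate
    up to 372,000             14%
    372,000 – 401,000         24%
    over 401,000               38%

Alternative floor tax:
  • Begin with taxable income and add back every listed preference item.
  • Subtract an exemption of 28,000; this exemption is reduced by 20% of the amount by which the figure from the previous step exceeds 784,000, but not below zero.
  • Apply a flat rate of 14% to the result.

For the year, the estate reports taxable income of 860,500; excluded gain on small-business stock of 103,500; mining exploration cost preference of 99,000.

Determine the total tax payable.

233,650

General income tax:
  372,000 × 14% = 52,080
  29,000 × 24% = 6,960
  459,500 × 38% = 174,610
  → 233,650

Alternative floor tax:
  Adjusted income: 860,500 + 103,500 + 99,000 = 1,063,000
  Exemption: 20% × (1,063,000 − 784,000) = 55,800 ≥ 28,000, so the exemption is fully phased out
  Base: 1,063,000 − 0 = 1,063,000
  1,063,000 × 14% = 148,820

233,650 > 148,820, so the general income tax governs.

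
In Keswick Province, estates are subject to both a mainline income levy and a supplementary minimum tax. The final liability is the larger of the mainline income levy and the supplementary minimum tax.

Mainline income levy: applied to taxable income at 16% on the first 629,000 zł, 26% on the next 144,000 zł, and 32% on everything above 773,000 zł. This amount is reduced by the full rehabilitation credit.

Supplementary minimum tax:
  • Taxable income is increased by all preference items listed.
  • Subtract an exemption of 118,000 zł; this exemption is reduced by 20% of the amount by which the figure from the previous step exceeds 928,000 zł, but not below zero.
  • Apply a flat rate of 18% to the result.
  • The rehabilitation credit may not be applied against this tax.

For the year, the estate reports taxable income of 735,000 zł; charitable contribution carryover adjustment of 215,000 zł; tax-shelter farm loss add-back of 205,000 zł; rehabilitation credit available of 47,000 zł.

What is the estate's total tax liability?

194,832 zł

Supplementary minimum tax:
  Adjusted income: 735,000 zł + 215,000 zł + 205,000 zł = 1,155,000 zł
  Exemption: 118,000 zł − 20% × (1,155,000 zł − 928,000 zł) = 118,000 zł − 45,400 zł = 72,600 zł
  Base: 1,155,000 zł − 72,600 zł = 1,082,400 zł
  1,082,400 zł × 18% = 194,832 zł

Mainline income levy:
  629,000 zł × 16% = 100,640 zł
  106,000 zł × 26% = 27,560 zł
  → 128,200 zł
  Less rehabilitation credit 47,000 zł → 81,200 zł

194,832 zł > 81,200 zł, so the supplementary minimum tax is the binding amount.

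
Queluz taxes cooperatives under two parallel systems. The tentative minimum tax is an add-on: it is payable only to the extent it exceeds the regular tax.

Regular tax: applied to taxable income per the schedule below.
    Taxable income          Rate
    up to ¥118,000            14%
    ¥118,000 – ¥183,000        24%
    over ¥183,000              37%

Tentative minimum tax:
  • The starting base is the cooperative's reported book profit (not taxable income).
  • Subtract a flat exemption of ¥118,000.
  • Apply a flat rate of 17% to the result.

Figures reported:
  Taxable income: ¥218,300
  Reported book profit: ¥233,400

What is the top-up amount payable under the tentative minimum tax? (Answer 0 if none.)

¥0

Tentative minimum tax:
  Base (reported book profit): ¥233,400
  Less exemption ¥118,000 → base ¥115,400
  ¥115,400 × 17% = ¥19,618

Regular tax:
  ¥118,000 × 14% = ¥16,520
  ¥65,000 × 24% = ¥15,600
  ¥35,300 × 37% = ¥13,061
  → ¥45,181

¥19,618 ≤ ¥45,181, so no add-on is due.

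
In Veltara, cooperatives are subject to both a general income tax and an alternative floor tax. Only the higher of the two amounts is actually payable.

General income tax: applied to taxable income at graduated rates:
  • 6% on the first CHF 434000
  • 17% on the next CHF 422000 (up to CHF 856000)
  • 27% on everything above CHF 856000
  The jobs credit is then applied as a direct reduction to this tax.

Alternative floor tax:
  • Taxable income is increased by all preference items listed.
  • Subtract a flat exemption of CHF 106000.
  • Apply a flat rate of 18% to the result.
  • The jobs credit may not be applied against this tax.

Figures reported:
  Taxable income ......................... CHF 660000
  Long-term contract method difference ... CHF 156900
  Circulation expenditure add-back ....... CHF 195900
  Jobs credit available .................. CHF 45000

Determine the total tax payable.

CHF 163224

General income tax:
  CHF 434000 × 6% = CHF 26040
  CHF 226000 × 17% = CHF 38420
  → CHF 64460
  Less jobs credit CHF 45000 → CHF 19460

Alternative floor tax:
  Adjusted income: CHF 660000 + CHF 156900 + CHF 195900 = CHF 1012800
  Less exemption CHF 106000 → base CHF 906800
  CHF 906800 × 18% = CHF 163224

CHF 163224 > CHF 19460, so the alternative floor tax is the binding amount.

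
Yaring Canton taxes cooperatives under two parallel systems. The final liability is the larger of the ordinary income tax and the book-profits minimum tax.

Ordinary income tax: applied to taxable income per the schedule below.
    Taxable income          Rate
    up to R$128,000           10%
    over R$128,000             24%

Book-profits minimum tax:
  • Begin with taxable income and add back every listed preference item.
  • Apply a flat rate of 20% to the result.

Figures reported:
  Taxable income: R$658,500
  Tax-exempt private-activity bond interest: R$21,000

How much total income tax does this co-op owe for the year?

Book-profits minimum tax:
  Adjusted income: R$658,500 + R$21,000 = R$679,500
  R$679,500 × 20% = R$135,900

Ordinary income tax:
  R$128,000 × 10% = R$12,800
  R$530,500 × 24% = R$127,320
  → R$140,120

R$140,120 > R$135,900, so the ordinary income tax governs.

R$140,120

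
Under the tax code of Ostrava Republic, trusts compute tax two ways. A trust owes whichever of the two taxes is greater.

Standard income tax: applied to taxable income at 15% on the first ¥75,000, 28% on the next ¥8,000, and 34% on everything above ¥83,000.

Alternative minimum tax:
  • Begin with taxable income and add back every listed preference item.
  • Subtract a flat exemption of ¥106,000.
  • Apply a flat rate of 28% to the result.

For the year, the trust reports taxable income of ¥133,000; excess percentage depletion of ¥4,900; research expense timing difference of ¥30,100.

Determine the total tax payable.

¥30,490

Alternative minimum tax:
  Adjusted income: ¥133,000 + ¥4,900 + ¥30,100 = ¥168,000
  Less exemption ¥106,000 → base ¥62,000
  ¥62,000 × 28% = ¥17,360

Standard income tax:
  ¥75,000 × 15% = ¥11,250
  ¥8,000 × 28% = ¥2,240
  ¥50,000 × 34% = ¥17,000
  → ¥30,490

¥30,490 > ¥17,360, so the standard income tax governs.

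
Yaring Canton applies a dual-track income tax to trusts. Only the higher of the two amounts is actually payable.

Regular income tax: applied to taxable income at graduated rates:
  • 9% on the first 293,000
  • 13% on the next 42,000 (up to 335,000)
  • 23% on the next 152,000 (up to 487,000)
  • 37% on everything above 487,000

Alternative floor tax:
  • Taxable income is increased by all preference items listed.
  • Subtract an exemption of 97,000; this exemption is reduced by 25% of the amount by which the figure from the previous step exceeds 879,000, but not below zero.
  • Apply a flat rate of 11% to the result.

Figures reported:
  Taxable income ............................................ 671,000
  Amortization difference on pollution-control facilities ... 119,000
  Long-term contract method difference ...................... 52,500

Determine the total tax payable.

Regular income tax:
  293,000 × 9% = 26,370
  42,000 × 13% = 5,460
  152,000 × 23% = 34,960
  184,000 × 37% = 68,080
  → 134,870

Alternative floor tax:
  Adjusted income: 671,000 + 119,000 + 52,500 = 842,500
  Exemption: 842,500 ≤ 879,000, so full 97,000 applies
  Base: 842,500 − 97,000 = 745,500
  745,500 × 11% = 82,005

134,870 > 82,005, so the regular income tax governs.

134,870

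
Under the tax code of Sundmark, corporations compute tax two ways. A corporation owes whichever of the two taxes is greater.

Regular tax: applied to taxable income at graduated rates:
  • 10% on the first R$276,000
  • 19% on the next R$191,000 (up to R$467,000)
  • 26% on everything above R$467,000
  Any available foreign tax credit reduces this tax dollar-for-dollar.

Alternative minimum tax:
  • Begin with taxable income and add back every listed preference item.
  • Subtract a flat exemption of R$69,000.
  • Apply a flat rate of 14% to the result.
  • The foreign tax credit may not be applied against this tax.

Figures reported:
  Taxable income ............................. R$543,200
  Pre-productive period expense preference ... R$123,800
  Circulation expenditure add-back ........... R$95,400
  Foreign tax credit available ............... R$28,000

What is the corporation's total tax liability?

R$97,076

Regular tax:
  R$276,000 × 10% = R$27,600
  R$191,000 × 19% = R$36,290
  R$76,200 × 26% = R$19,812
  → R$83,702
  Less foreign tax credit R$28,000 → R$55,702

Alternative minimum tax:
  Adjusted income: R$543,200 + R$123,800 + R$95,400 = R$762,400
  Less exemption R$69,000 → base R$693,400
  R$693,400 × 14% = R$97,076

R$97,076 > R$55,702, so the alternative minimum tax is the binding amount.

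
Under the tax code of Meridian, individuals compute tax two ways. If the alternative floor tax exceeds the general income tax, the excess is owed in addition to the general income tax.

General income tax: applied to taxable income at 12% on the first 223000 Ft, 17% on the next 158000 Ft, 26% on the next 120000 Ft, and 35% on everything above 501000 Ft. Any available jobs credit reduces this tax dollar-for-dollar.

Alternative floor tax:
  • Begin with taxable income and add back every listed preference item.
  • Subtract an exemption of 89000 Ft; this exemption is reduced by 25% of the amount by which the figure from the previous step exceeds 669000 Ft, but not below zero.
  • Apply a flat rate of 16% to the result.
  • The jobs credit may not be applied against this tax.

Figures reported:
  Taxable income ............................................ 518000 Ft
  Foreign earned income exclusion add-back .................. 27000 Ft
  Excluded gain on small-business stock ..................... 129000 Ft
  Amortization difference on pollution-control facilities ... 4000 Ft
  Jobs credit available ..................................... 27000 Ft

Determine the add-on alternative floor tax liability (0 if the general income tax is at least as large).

30830 Ft

General income tax:
  223000 Ft × 12% = 26760 Ft
  158000 Ft × 17% = 26860 Ft
  120000 Ft × 26% = 31200 Ft
  17000 Ft × 35% = 5950 Ft
  → 90770 Ft
  Less jobs credit 27000 Ft → 63770 Ft

Alternative floor tax:
  Adjusted income: 518000 Ft + 27000 Ft + 129000 Ft + 4000 Ft = 678000 Ft
  Exemption: 89000 Ft − 25% × (678000 Ft − 669000 Ft) = 89000 Ft − 2250 Ft = 86750 Ft
  Base: 678000 Ft − 86750 Ft = 591250 Ft
  591250 Ft × 16% = 94600 Ft

Excess of alternative floor tax over general income tax: 94600 Ft − 63770 Ft = 30830 Ft.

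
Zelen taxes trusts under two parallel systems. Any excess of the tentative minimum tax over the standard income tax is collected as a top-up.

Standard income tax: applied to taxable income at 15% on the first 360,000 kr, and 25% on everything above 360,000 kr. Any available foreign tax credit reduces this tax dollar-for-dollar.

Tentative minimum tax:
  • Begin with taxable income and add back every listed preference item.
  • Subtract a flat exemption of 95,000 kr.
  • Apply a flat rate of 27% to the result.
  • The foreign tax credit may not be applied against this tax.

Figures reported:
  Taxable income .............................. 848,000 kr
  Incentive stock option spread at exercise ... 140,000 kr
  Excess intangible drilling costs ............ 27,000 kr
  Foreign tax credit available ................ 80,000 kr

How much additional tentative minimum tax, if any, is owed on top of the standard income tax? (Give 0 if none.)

152,400 kr

Tentative minimum tax:
  Adjusted income: 848,000 kr + 140,000 kr + 27,000 kr = 1,015,000 kr
  Less exemption 95,000 kr → base 920,000 kr
  920,000 kr × 27% = 248,400 kr

Standard income tax:
  360,000 kr × 15% = 54,000 kr
  488,000 kr × 25% = 122,000 kr
  → 176,000 kr
  Less foreign tax credit 80,000 kr → 96,000 kr

Excess of tentative minimum tax over standard income tax: 248,400 kr − 96,000 kr = 152,400 kr.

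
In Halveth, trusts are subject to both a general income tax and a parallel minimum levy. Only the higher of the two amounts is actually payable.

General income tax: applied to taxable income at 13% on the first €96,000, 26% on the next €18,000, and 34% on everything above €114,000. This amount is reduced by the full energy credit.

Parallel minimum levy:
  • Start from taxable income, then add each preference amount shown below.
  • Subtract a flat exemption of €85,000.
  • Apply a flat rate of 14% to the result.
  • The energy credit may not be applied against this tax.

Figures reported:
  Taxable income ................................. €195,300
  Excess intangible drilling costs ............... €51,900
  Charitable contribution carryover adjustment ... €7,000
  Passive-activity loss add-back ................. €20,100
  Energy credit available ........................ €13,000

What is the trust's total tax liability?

Parallel minimum levy:
  Adjusted income: €195,300 + €51,900 + €7,000 + €20,100 = €274,300
  Less exemption €85,000 → base €189,300
  €189,300 × 14% = €26,502

General income tax:
  €96,000 × 13% = €12,480
  €18,000 × 26% = €4,680
  €81,300 × 34% = €27,642
  → €44,802
  Less energy credit €13,000 → €31,802

€31,802 > €26,502, so the general income tax governs.

€31,802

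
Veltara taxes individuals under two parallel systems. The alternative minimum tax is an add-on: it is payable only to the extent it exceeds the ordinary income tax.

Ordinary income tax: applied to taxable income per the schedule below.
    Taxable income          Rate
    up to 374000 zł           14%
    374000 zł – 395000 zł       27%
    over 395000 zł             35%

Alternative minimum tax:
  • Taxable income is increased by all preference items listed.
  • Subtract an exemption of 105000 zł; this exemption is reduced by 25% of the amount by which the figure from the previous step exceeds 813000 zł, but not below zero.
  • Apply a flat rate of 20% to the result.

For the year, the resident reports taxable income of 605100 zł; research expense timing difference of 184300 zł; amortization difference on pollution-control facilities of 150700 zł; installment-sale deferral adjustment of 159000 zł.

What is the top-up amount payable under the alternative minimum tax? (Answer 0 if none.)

Alternative minimum tax:
  Adjusted income: 605100 zł + 184300 zł + 150700 zł + 159000 zł = 1099100 zł
  Exemption: 105000 zł − 25% × (1099100 zł − 813000 zł) = 105000 zł − 71525 zł = 33475 zł
  Base: 1099100 zł − 33475 zł = 1065625 zł
  1065625 zł × 20% = 213125 zł

Ordinary income tax:
  374000 zł × 14% = 52360 zł
  21000 zł × 27% = 5670 zł
  210100 zł × 35% = 73535 zł
  → 131565 zł

Excess of alternative minimum tax over ordinary income tax: 213125 zł − 131565 zł = 81560 zł.

81560 zł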